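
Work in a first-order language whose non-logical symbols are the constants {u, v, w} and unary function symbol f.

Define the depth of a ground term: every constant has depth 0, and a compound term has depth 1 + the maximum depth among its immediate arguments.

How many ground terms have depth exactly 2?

3

Let N_k = |{terms of depth ≤ k}|. Then N_0 = 3 and N_k = 3 + N_{k-1} for k ≥ 1 (one summand per function symbol, arity giving the exponent).
N_0 = 3
N_1 = 3 + 3 = 6
N_2 = 3 + 6 = 9
Terms of depth exactly 2: N_2 − N_1 = 9 − 6 = 3.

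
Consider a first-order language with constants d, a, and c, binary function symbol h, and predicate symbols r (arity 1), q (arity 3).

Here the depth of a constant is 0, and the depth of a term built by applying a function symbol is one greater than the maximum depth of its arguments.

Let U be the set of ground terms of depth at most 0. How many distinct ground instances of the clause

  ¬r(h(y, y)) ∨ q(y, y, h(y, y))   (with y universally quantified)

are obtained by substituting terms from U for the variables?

Ground terms of depth ≤ 0:
  If N_k denotes the number of depth-≤k ground terms, the 3 constants give N_0 = 3, and each function symbol of arity r contributes N_{k-1}^r new terms at level k: N_k = 3 + N_{k-1}^2.
  N_0 = 3
So there are 3 ground terms available for substitution.
The body mentions the single quantified variable y; since ground terms form a free algebra, no two substitutions collapse to the same formula.
Number of ground instances = 3.

3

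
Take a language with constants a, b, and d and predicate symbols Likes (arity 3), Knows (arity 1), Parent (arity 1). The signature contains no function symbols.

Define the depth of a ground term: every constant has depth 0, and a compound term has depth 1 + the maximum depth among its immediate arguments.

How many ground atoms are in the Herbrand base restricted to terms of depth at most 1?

33

First count ground terms of depth ≤ 1.
With no function symbols every ground term is a constant, so there are exactly 3 ground terms at every depth bound.
N_0 = 3
N_1 = 3
Explicitly: a, b, d.
So |H| = 3.
Ground atoms are formed by filling each argument slot of a predicate with a term from H, so an r-ary predicate gives |H|^r atoms:
  Likes: 3^3 = 27;  Knows: 3;  Parent: 3
Total ground atoms: 27 + 3 + 3 = 33.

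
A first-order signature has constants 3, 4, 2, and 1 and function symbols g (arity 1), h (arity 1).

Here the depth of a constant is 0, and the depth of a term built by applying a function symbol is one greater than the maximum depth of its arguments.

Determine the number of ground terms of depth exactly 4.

Write N_k for the number of ground terms of depth ≤ k. A term of depth ≤ k is either a constant or a function symbol applied to arguments of depth ≤ k−1, so N_k = 4 + N_{k-1} + N_{k-1}.
N_0 = 4
N_1 = 4 + 4 + 4 = 12
N_2 = 4 + 12 + 12 = 28
N_3 = 4 + 28 + 28 = 60
N_4 = 4 + 60 + 60 = 124
Terms of depth exactly 4: N_4 − N_3 = 124 − 60 = 64.

64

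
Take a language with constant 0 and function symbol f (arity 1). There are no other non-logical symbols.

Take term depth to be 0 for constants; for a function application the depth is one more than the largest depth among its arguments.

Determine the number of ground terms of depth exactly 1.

Write N_k for the number of ground terms of depth ≤ k. A term of depth ≤ k is either a constant or a function symbol applied to arguments of depth ≤ k−1, so N_k = 1 + N_{k-1}.
N_0 = 1
N_1 = 1 + 1 = 2
Terms of depth exactly 1: N_1 − N_0 = 2 − 1 = 1.

1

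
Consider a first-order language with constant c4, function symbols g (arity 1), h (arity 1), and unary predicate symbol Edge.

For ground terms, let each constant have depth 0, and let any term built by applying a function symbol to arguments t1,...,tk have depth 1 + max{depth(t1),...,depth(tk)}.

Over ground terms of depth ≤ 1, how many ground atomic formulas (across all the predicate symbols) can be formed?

3

First count ground terms of depth ≤ 1.
Write N_k for the number of ground terms of depth ≤ k. A term of depth ≤ k is either a constant or a function symbol applied to arguments of depth ≤ k−1, so N_k = 1 + N_{k-1} + N_{k-1}.
N_0 = 1
N_1 = 1 + 1 + 1 = 3
Explicitly: c4, g(c4), h(c4).
So |H| = 3.
For each predicate symbol, the number of ground atoms is |H| raised to its arity; summing:
  Edge: 3
Total ground atoms: 3.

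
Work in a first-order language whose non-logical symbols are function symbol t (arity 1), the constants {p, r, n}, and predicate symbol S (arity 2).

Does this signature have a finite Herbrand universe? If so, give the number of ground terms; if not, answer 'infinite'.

The signature has at least one function symbol (t, arity 1) and at least one constant (p).
Iterating t gives infinitely many distinct ground terms: p, t(p), t(t(p)), ...
So the Herbrand universe is infinite.

infinite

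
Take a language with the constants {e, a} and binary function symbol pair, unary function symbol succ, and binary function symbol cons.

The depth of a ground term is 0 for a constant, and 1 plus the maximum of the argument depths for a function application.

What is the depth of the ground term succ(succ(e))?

2

depth(succ(e)) = 1 + depth(e) = 1 + 0 = 1
depth(succ(succ(e))) = 1 + depth(succ(e)) = 1 + 1 = 2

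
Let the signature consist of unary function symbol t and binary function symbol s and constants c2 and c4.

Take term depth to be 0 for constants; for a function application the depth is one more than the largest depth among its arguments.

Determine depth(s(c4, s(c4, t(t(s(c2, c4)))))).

depth(s(c2, c4)) = 1 + max(0, 0) = 1
depth(t(s(c2, c4))) = 1 + depth(s(c2, c4)) = 1 + 1 = 2
depth(t(t(s(c2, c4)))) = 1 + depth(t(s(c2, c4))) = 1 + 2 = 3
depth(s(c4, t(t(s(c2, c4))))) = 1 + max(0, 3) = 4
depth(s(c4, s(c4, t(t(s(c2, c4)))))) = 1 + max(0, 4) = 5

5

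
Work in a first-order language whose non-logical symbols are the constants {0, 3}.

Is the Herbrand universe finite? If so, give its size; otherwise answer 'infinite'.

There are no function symbols, so every ground term is one of the 2 constants.
The Herbrand universe is {0, 3}, which is finite with 2 elements.

2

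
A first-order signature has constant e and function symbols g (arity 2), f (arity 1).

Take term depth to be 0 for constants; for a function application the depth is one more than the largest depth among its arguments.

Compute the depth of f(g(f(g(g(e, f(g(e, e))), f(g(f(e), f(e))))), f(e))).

7

depth(g(e, e)) = 1 + max(0, 0) = 1
depth(f(g(e, e))) = 1 + depth(g(e, e)) = 1 + 1 = 2
depth(g(e, f(g(e, e)))) = 1 + max(0, 2) = 3
depth(f(e)) = 1 + depth(e) = 1 + 0 = 1
depth(g(f(e), f(e))) = 1 + max(1, 1) = 2
depth(f(g(f(e), f(e)))) = 1 + depth(g(f(e), f(e))) = 1 + 2 = 3
depth(g(g(e, f(g(e, e))), f(g(f(e), f(e))))) = 1 + max(3, 3) = 4
depth(f(g(g(e, f(g(e, e))), f(g(f(e), f(e)))))) = 1 + depth(g(g(e, f(g(e, e))), f(g(f(e), f(e))))) = 1 + 4 = 5
depth(g(f(g(g(e, f(g(e, e))), f(g(f(e), f(e))))), f(e))) = 1 + max(5, 1) = 6
depth(f(g(f(g(g(e, f(g(e, e))), f(g(f(e), f(e))))), f(e)))) = 1 + depth(g(f(g(g(e, f(g(e, e))), f(g(f(e), f(e))))), f(e))) = 1 + 6 = 7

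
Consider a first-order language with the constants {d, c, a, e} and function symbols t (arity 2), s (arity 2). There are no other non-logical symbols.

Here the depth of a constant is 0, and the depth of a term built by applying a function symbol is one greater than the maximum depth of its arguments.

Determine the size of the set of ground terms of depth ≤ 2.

2596

If N_k denotes the number of depth-≤k ground terms, the 4 constants give N_0 = 4, and each function symbol of arity r contributes N_{k-1}^r new terms at level k: N_k = 4 + N_{k-1}^2 + N_{k-1}^2.
N_0 = 4
N_1 = 4 + 4^2 + 4^2 = 36
N_2 = 4 + 36^2 + 36^2 = 2596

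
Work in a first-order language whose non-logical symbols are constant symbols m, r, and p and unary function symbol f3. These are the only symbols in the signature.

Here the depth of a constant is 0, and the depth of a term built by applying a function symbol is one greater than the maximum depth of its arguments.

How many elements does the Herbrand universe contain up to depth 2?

9

Write N_k for the number of ground terms of depth ≤ k. A term of depth ≤ k is either a constant or a function symbol applied to arguments of depth ≤ k−1, so N_k = 3 + N_{k-1}.
N_0 = 3
N_1 = 3 + 3 = 6
N_2 = 3 + 6 = 9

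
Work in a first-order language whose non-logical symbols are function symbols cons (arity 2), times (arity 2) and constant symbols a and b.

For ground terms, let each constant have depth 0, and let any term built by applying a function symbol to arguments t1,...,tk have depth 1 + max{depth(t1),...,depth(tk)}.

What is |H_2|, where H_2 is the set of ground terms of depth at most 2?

If N_k denotes the number of depth-≤k ground terms, the 2 constants give N_0 = 2, and each function symbol of arity r contributes N_{k-1}^r new terms at level k: N_k = 2 + N_{k-1}^2 + N_{k-1}^2.
N_0 = 2
N_1 = 2 + 2^2 + 2^2 = 10
N_2 = 2 + 10^2 + 10^2 = 202

202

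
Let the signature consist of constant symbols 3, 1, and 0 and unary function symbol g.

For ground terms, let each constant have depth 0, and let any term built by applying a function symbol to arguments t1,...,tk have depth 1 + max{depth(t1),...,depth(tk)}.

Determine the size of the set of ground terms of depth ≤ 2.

Let N_k = |{terms of depth ≤ k}|. Then N_0 = 3 and N_k = 3 + N_{k-1} for k ≥ 1 (one summand per function symbol, arity giving the exponent).
N_0 = 3
N_1 = 3 + 3 = 6
N_2 = 3 + 6 = 9
Explicitly: 3, 1, 0, g(3), g(1), g(0), g(g(3)), g(g(1)), g(g(0)).

9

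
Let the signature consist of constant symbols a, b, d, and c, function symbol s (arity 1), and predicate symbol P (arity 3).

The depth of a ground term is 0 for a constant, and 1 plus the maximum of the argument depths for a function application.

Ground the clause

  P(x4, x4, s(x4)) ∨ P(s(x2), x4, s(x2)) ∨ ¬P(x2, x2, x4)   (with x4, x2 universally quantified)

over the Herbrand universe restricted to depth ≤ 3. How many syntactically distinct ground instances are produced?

Ground terms of depth ≤ 3:
  Let N_k count ground terms of depth at most k. Each non-constant term of depth ≤ k is some function symbol applied to depth-≤(k−1) arguments, giving N_k = 4 + N_{k-1}.
  N_0 = 4
  N_1 = 4 + 4 = 8
  N_2 = 4 + 8 = 12
  N_3 = 4 + 12 = 16
So there are 16 ground terms available for substitution.
Each of x4, x2 ranges independently over the available ground terms, and distinct assignments produce distinct instances.
Number of ground instances = 16^2 = 256.

256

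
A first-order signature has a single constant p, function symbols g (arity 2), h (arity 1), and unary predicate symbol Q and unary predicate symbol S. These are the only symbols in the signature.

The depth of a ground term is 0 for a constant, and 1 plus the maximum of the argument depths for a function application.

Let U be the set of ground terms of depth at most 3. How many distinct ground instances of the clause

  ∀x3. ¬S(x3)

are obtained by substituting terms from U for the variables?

183

Ground terms of depth ≤ 3:
  Let N_k = |{terms of depth ≤ k}|. Then N_0 = 1 and N_k = 1 + N_{k-1}^2 + N_{k-1} for k ≥ 1 (one summand per function symbol, arity giving the exponent).
  N_0 = 1
  N_1 = 1 + 1^2 + 1 = 3
  N_2 = 1 + 3^2 + 3 = 13
  N_3 = 1 + 13^2 + 13 = 183
So there are 183 ground terms available for substitution.
There is 1 variable to instantiate (x3),  occurring in at least one literal, so different choices give different ground instances.
Number of ground instances = 183.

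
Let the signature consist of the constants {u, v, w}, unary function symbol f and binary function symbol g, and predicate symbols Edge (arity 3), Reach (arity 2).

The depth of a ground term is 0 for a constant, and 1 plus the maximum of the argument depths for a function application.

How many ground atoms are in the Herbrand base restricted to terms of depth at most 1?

First count ground terms of depth ≤ 1.
Count level by level. With function symbols f/1, g/2, the terms of depth ≤ k are the 3 constants together with each function applied to depth-≤(k−1) tuples, so N_k = 3 + N_{k-1} + N_{k-1}^2.
N_0 = 3
N_1 = 3 + 3 + 3^2 = 15
So |H| = 15.
For each predicate symbol, the number of ground atoms is |H| raised to its arity; summing:
  Edge: 15^3 = 3375;  Reach: 15^2 = 225
Total ground atoms: 3375 + 225 = 3600.

3600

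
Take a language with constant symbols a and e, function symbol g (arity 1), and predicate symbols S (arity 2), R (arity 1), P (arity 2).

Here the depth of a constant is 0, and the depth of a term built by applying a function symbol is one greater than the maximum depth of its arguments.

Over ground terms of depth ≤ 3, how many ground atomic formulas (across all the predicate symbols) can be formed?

136

First count ground terms of depth ≤ 3.
Write N_k for the number of ground terms of depth ≤ k. A term of depth ≤ k is either a constant or a function symbol applied to arguments of depth ≤ k−1, so N_k = 2 + N_{k-1}.
N_0 = 2
N_1 = 2 + 2 = 4
N_2 = 2 + 4 = 6
N_3 = 2 + 6 = 8
So |H| = 8.
Each predicate of arity r yields |H|^r ground atoms (one per choice of an r-tuple from H):
  S: 8^2 = 64;  R: 8;  P: 8^2 = 64
Total ground atoms: 64 + 8 + 64 = 136.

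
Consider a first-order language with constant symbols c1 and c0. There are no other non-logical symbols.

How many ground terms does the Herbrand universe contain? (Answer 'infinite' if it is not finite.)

2

There are no function symbols, so every ground term is one of the 2 constants.
The Herbrand universe is {c1, c0}, which is finite with 2 elements.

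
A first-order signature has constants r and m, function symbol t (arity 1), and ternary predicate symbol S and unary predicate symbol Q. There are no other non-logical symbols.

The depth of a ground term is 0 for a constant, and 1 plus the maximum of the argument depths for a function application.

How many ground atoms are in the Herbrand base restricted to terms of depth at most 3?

520

First count ground terms of depth ≤ 3.
Let N_k = |{terms of depth ≤ k}|. Then N_0 = 2 and N_k = 2 + N_{k-1} for k ≥ 1 (one summand per function symbol, arity giving the exponent).
N_0 = 2
N_1 = 2 + 2 = 4
N_2 = 2 + 4 = 6
N_3 = 2 + 6 = 8
So |H| = 8.
Each predicate of arity r yields |H|^r ground atoms (one per choice of an r-tuple from H):
  S: 8^3 = 512;  Q: 8
Total ground atoms: 512 + 8 = 520.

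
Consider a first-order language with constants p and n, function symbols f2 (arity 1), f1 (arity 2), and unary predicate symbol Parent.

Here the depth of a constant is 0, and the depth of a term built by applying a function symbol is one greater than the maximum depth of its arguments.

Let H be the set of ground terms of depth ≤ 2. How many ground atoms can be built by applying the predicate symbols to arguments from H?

First count ground terms of depth ≤ 2.
Let N_k count ground terms of depth at most k. Each non-constant term of depth ≤ k is some function symbol applied to depth-≤(k−1) arguments, giving N_k = 2 + N_{k-1} + N_{k-1}^2.
N_0 = 2
N_1 = 2 + 2 + 2^2 = 8
N_2 = 2 + 8 + 8^2 = 74
So |H| = 74.
For each predicate symbol, the number of ground atoms is |H| raised to its arity; summing:
  Parent: 74
Total ground atoms: 74.

74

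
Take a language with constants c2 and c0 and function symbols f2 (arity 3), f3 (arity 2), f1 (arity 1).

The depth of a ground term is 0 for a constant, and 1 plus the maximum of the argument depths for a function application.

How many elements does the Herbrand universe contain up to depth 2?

If N_k denotes the number of depth-≤k ground terms, the 2 constants give N_0 = 2, and each function symbol of arity r contributes N_{k-1}^r new terms at level k: N_k = 2 + N_{k-1}^3 + N_{k-1}^2 + N_{k-1}.
N_0 = 2
N_1 = 2 + 2^3 + 2^2 + 2 = 16
N_2 = 2 + 16^3 + 16^2 + 16 = 4370

4370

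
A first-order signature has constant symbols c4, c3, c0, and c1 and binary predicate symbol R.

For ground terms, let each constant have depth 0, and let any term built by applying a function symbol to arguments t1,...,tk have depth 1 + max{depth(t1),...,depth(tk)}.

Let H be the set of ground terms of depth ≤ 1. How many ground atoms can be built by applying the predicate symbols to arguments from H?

16

First count ground terms of depth ≤ 1.
With no function symbols every ground term is a constant, so there are exactly 4 ground terms at every depth bound.
N_0 = 4
N_1 = 4
Explicitly: c4, c3, c0, c1.
So |H| = 4.
A ground atom is a predicate applied to a tuple of terms from H, so the count is the sum over predicates of |H|^arity:
  R: 4^2 = 16
Total ground atoms: 16.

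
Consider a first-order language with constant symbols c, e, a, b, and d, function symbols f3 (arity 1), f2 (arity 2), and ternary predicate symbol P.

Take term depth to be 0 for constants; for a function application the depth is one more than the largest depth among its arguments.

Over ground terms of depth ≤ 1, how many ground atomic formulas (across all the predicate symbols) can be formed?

First count ground terms of depth ≤ 1.
Write N_k for the number of ground terms of depth ≤ k. A term of depth ≤ k is either a constant or a function symbol applied to arguments of depth ≤ k−1, so N_k = 5 + N_{k-1} + N_{k-1}^2.
N_0 = 5
N_1 = 5 + 5 + 5^2 = 35
So |H| = 35.
Each predicate of arity r yields |H|^r ground atoms (one per choice of an r-tuple from H):
  P: 35^3 = 42875
Total ground atoms: 42875.

42875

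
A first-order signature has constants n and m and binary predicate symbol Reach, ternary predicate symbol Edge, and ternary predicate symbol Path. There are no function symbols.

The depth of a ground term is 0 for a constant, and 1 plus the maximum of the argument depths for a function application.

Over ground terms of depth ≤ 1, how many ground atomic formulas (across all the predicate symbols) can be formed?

First count ground terms of depth ≤ 1.
With no function symbols every ground term is a constant, so there are exactly 2 ground terms at every depth bound.
N_0 = 2
N_1 = 2
Explicitly: n, m.
So |H| = 2.
A ground atom is a predicate applied to a tuple of terms from H, so the count is the sum over predicates of |H|^arity:
  Reach: 2^2 = 4;  Edge: 2^3 = 8;  Path: 2^3 = 8
Total ground atoms: 4 + 8 + 8 = 20.

20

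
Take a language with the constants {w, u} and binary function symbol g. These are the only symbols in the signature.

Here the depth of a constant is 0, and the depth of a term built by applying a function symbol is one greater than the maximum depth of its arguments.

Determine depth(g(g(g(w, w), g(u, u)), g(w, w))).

depth(g(w, w)) = 1 + max(0, 0) = 1
depth(g(u, u)) = 1 + max(0, 0) = 1
depth(g(g(w, w), g(u, u))) = 1 + max(1, 1) = 2
depth(g(g(g(w, w), g(u, u)), g(w, w))) = 1 + max(2, 1) = 3

3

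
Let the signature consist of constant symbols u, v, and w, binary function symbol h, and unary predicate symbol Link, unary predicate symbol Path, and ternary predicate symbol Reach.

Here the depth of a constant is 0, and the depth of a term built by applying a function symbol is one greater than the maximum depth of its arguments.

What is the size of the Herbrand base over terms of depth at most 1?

1752

First count ground terms of depth ≤ 1.
If N_k denotes the number of depth-≤k ground terms, the 3 constants give N_0 = 3, and each function symbol of arity r contributes N_{k-1}^r new terms at level k: N_k = 3 + N_{k-1}^2.
N_0 = 3
N_1 = 3 + 3^2 = 12
So |H| = 12.
Ground atoms are formed by filling each argument slot of a predicate with a term from H, so an r-ary predicate gives |H|^r atoms:
  Link: 12;  Path: 12;  Reach: 12^3 = 1728
Total ground atoms: 12 + 12 + 1728 = 1752.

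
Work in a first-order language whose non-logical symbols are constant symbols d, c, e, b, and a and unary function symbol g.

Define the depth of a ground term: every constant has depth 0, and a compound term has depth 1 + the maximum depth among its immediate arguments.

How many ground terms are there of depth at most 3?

20

Let N_k = |{terms of depth ≤ k}|. Then N_0 = 5 and N_k = 5 + N_{k-1} for k ≥ 1 (one summand per function symbol, arity giving the exponent).
N_0 = 5
N_1 = 5 + 5 = 10
N_2 = 5 + 10 = 15
N_3 = 5 + 15 = 20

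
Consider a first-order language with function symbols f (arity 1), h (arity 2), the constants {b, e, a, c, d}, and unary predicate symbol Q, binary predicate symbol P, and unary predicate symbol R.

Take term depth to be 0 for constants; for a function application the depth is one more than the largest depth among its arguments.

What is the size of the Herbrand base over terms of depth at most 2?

First count ground terms of depth ≤ 2.
Let N_k = |{terms of depth ≤ k}|. Then N_0 = 5 and N_k = 5 + N_{k-1} + N_{k-1}^2 for k ≥ 1 (one summand per function symbol, arity giving the exponent).
N_0 = 5
N_1 = 5 + 5 + 5^2 = 35
N_2 = 5 + 35 + 35^2 = 1265
So |H| = 1265.
For each predicate symbol, the number of ground atoms is |H| raised to its arity; summing:
  Q: 1265;  P: 1265^2 = 1600225;  R: 1265
Total ground atoms: 1265 + 1600225 + 1265 = 1602755.

1602755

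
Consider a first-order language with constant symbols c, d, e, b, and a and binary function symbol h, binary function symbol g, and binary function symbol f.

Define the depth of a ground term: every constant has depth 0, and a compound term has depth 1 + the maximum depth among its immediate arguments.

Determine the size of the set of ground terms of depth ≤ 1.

Let N_k count ground terms of depth at most k. Each non-constant term of depth ≤ k is some function symbol applied to depth-≤(k−1) arguments, giving N_k = 5 + N_{k-1}^2 + N_{k-1}^2 + N_{k-1}^2.
N_0 = 5
N_1 = 5 + 5^2 + 5^2 + 5^2 = 80

80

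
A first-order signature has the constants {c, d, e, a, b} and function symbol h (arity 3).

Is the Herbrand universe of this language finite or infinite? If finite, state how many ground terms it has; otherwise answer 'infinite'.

The signature has at least one function symbol (h, arity 3) and at least one constant (c).
Iterating h gives infinitely many distinct ground terms: c, h(c, c, c), h(h(c, c, c), h(c, c, c), h(c, c, c)), ...
So the Herbrand universe is infinite.

infinite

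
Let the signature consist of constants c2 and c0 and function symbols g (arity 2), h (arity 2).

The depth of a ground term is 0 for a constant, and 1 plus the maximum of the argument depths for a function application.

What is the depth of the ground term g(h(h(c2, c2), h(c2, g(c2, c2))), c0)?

depth(h(c2, c2)) = 1 + max(0, 0) = 1
depth(g(c2, c2)) = 1 + max(0, 0) = 1
depth(h(c2, g(c2, c2))) = 1 + max(0, 1) = 2
depth(h(h(c2, c2), h(c2, g(c2, c2)))) = 1 + max(1, 2) = 3
depth(g(h(h(c2, c2), h(c2, g(c2, c2))), c0)) = 1 + max(3, 0) = 4

4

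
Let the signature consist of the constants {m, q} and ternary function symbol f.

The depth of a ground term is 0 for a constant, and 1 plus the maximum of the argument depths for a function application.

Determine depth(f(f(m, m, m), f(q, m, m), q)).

2

depth(f(m, m, m)) = 1 + max(0, 0, 0) = 1
depth(f(q, m, m)) = 1 + max(0, 0, 0) = 1
depth(f(f(m, m, m), f(q, m, m), q)) = 1 + max(1, 1, 0) = 2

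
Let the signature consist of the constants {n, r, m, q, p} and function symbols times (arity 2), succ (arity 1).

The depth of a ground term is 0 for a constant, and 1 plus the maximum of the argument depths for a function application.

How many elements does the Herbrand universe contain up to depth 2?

1265

If N_k denotes the number of depth-≤k ground terms, the 5 constants give N_0 = 5, and each function symbol of arity r contributes N_{k-1}^r new terms at level k: N_k = 5 + N_{k-1}^2 + N_{k-1}.
N_0 = 5
N_1 = 5 + 5^2 + 5 = 35
N_2 = 5 + 35^2 + 35 = 1265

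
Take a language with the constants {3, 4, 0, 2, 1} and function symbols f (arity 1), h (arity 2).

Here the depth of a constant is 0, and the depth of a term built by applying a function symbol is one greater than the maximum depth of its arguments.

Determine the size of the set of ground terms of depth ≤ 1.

35

If N_k denotes the number of depth-≤k ground terms, the 5 constants give N_0 = 5, and each function symbol of arity r contributes N_{k-1}^r new terms at level k: N_k = 5 + N_{k-1} + N_{k-1}^2.
N_0 = 5
N_1 = 5 + 5 + 5^2 = 35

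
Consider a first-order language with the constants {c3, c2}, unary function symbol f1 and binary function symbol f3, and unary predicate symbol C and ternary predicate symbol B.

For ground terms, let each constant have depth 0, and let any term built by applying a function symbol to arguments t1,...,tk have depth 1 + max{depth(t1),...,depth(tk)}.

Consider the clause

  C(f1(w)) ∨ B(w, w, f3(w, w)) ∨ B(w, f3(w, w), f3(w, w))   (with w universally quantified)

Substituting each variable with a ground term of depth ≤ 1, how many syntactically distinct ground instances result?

8

Ground terms of depth ≤ 1:
  Write N_k for the number of ground terms of depth ≤ k. A term of depth ≤ k is either a constant or a function symbol applied to arguments of depth ≤ k−1, so N_k = 2 + N_{k-1} + N_{k-1}^2.
  N_0 = 2
  N_1 = 2 + 2 + 2^2 = 8
  Explicitly: c3, c2, f1(c3), f1(c2), f3(c3, c3), f3(c3, c2), f3(c2, c3), f3(c2, c2).
So there are 8 ground terms available for substitution.
There is 1 variable to instantiate (w),  occurring in at least one literal, so different choices give different ground instances.
Number of ground instances = 8.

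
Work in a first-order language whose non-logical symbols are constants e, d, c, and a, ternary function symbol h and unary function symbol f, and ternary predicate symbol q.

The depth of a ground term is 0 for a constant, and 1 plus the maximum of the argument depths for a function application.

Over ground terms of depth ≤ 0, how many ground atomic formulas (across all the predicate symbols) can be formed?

64

First count ground terms of depth ≤ 0.
Write N_k for the number of ground terms of depth ≤ k. A term of depth ≤ k is either a constant or a function symbol applied to arguments of depth ≤ k−1, so N_k = 4 + N_{k-1}^3 + N_{k-1}.
N_0 = 4
So |H| = 4.
Each predicate of arity r yields |H|^r ground atoms (one per choice of an r-tuple from H):
  q: 4^3 = 64
Total ground atoms: 64.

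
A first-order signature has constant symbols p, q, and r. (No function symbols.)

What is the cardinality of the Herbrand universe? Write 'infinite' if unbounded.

There are no function symbols, so every ground term is one of the 3 constants.
The Herbrand universe is {p, q, r}, which is finite with 3 elements.

3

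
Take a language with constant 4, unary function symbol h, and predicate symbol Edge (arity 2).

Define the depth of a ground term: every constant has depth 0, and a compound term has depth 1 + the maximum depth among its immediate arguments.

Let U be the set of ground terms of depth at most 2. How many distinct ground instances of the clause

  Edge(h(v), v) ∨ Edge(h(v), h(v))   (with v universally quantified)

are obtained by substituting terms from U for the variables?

3

Ground terms of depth ≤ 2:
  If N_k denotes the number of depth-≤k ground terms, the 1 constant gives N_0 = 1, and each function symbol of arity r contributes N_{k-1}^r new terms at level k: N_k = 1 + N_{k-1}.
  N_0 = 1
  N_1 = 1 + 1 = 2
  N_2 = 1 + 2 = 3
  Explicitly: 4, h(4), h(h(4)).
So there are 3 ground terms available for substitution.
The body mentions the single quantified variable v; since ground terms form a free algebra, no two substitutions collapse to the same formula.
Number of ground instances = 3.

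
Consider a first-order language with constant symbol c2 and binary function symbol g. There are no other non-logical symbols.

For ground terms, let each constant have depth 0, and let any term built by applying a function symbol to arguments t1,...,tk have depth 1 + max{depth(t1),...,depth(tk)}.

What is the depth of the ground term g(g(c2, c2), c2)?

depth(g(c2, c2)) = 1 + max(0, 0) = 1
depth(g(g(c2, c2), c2)) = 1 + max(1, 0) = 2

2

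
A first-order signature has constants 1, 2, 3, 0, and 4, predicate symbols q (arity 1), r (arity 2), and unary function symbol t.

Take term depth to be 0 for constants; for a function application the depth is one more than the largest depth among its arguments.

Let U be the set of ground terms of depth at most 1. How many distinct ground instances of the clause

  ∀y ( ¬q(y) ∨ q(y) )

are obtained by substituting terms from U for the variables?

10

Ground terms of depth ≤ 1:
  Write N_k for the number of ground terms of depth ≤ k. A term of depth ≤ k is either a constant or a function symbol applied to arguments of depth ≤ k−1, so N_k = 5 + N_{k-1}.
  N_0 = 5
  N_1 = 5 + 5 = 10
So there are 10 ground terms available for substitution.
There is 1 variable to instantiate (y),  occurring in at least one literal, so different choices give different ground instances.
Number of ground instances = 10.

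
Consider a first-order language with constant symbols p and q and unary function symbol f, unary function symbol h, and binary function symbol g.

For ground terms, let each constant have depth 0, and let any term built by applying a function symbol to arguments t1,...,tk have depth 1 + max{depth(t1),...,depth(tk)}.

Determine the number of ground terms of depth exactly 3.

15008

Count level by level. With function symbols f/1, h/1, g/2, the terms of depth ≤ k are the 2 constants together with each function applied to depth-≤(k−1) tuples, so N_k = 2 + N_{k-1} + N_{k-1} + N_{k-1}^2.
N_0 = 2
N_1 = 2 + 2 + 2 + 2^2 = 10
N_2 = 2 + 10 + 10 + 10^2 = 122
N_3 = 2 + 122 + 122 + 122^2 = 15130
Terms of depth exactly 3: N_3 − N_2 = 15130 − 122 = 15008.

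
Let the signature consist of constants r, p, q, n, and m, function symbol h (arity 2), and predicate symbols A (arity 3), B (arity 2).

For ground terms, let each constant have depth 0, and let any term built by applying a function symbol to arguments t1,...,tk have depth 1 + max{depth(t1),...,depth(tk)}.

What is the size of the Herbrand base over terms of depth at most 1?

27900

First count ground terms of depth ≤ 1.
Write N_k for the number of ground terms of depth ≤ k. A term of depth ≤ k is either a constant or a function symbol applied to arguments of depth ≤ k−1, so N_k = 5 + N_{k-1}^2.
N_0 = 5
N_1 = 5 + 5^2 = 30
So |H| = 30.
Ground atoms are formed by filling each argument slot of a predicate with a term from H, so an r-ary predicate gives |H|^r atoms:
  A: 30^3 = 27000;  B: 30^2 = 900
Total ground atoms: 27000 + 900 = 27900.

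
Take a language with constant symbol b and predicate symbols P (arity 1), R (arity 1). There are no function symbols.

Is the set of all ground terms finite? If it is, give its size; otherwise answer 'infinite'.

There are no function symbols, so the only ground term is the single constant.
The Herbrand universe is {b}, finite with 1 element.

1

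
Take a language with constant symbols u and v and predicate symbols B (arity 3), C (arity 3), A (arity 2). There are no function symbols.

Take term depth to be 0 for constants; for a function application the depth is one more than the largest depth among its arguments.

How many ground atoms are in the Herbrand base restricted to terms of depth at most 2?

First count ground terms of depth ≤ 2.
With no function symbols every ground term is a constant, so there are exactly 2 ground terms at every depth bound.
N_0 = 2
N_1 = 2
N_2 = 2
So |H| = 2.
A ground atom is a predicate applied to a tuple of terms from H, so the count is the sum over predicates of |H|^arity:
  B: 2^3 = 8;  C: 2^3 = 8;  A: 2^2 = 4
Total ground atoms: 8 + 8 + 4 = 20.

20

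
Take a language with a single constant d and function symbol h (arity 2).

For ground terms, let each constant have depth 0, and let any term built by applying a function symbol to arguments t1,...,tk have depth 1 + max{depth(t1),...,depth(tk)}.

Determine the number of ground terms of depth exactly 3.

21

Write N_k for the number of ground terms of depth ≤ k. A term of depth ≤ k is either a constant or a function symbol applied to arguments of depth ≤ k−1, so N_k = 1 + N_{k-1}^2.
N_0 = 1
N_1 = 1 + 1^2 = 2
N_2 = 1 + 2^2 = 5
N_3 = 1 + 5^2 = 26
Terms of depth exactly 3: N_3 − N_2 = 26 − 5 = 21.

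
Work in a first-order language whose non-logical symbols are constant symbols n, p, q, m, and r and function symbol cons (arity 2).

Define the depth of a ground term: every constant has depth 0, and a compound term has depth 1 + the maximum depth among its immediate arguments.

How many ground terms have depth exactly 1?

25

If N_k denotes the number of depth-≤k ground terms, the 5 constants give N_0 = 5, and each function symbol of arity r contributes N_{k-1}^r new terms at level k: N_k = 5 + N_{k-1}^2.
N_0 = 5
N_1 = 5 + 5^2 = 30
Terms of depth exactly 1: N_1 − N_0 = 30 − 5 = 25.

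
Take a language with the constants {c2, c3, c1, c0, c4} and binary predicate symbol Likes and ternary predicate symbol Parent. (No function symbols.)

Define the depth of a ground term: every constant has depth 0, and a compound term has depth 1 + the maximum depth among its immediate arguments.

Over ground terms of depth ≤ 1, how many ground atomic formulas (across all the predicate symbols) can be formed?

First count ground terms of depth ≤ 1.
With no function symbols every ground term is a constant, so there are exactly 5 ground terms at every depth bound.
N_0 = 5
N_1 = 5
So |H| = 5.
For each predicate symbol, the number of ground atoms is |H| raised to its arity; summing:
  Likes: 5^2 = 25;  Parent: 5^3 = 125
Total ground atoms: 25 + 125 = 150.

150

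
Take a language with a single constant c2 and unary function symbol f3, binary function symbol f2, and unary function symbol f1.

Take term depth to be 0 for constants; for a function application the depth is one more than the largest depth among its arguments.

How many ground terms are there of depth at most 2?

If N_k denotes the number of depth-≤k ground terms, the 1 constant gives N_0 = 1, and each function symbol of arity r contributes N_{k-1}^r new terms at level k: N_k = 1 + N_{k-1} + N_{k-1}^2 + N_{k-1}.
N_0 = 1
N_1 = 1 + 1 + 1^2 + 1 = 4
N_2 = 1 + 4 + 4^2 + 4 = 25

25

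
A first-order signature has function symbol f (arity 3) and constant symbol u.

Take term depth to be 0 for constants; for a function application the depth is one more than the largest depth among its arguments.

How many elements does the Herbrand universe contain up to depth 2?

Let N_k count ground terms of depth at most k. Each non-constant term of depth ≤ k is some function symbol applied to depth-≤(k−1) arguments, giving N_k = 1 + N_{k-1}^3.
N_0 = 1
N_1 = 1 + 1^3 = 2
N_2 = 1 + 2^3 = 9
Explicitly: u, f(u, u, u), f(u, u, f(u, u, u)), f(u, f(u, u, u), u), f(u, f(u, u, u), f(u, u, u)), f(f(u, u, u), u, u), f(f(u, u, u), u, f(u, u, u)), f(f(u, u, u), f(u, u, u), u), f(f(u, u, u), f(u, u, u), f(u, u, u)).

9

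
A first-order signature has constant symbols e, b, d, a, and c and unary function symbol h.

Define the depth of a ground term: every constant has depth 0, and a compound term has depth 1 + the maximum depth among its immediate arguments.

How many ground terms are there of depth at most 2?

Let N_k count ground terms of depth at most k. Each non-constant term of depth ≤ k is some function symbol applied to depth-≤(k−1) arguments, giving N_k = 5 + N_{k-1}.
N_0 = 5
N_1 = 5 + 5 = 10
N_2 = 5 + 10 = 15

15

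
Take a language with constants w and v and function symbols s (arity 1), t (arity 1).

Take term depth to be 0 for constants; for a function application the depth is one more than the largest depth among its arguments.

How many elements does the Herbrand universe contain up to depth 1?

If N_k denotes the number of depth-≤k ground terms, the 2 constants give N_0 = 2, and each function symbol of arity r contributes N_{k-1}^r new terms at level k: N_k = 2 + N_{k-1} + N_{k-1}.
N_0 = 2
N_1 = 2 + 2 + 2 = 6
Explicitly: w, v, s(w), s(v), t(w), t(v).

6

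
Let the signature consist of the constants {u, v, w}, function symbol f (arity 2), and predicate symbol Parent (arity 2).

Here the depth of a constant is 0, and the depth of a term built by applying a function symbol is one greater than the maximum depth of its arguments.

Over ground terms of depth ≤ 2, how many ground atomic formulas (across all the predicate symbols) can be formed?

First count ground terms of depth ≤ 2.
Write N_k for the number of ground terms of depth ≤ k. A term of depth ≤ k is either a constant or a function symbol applied to arguments of depth ≤ k−1, so N_k = 3 + N_{k-1}^2.
N_0 = 3
N_1 = 3 + 3^2 = 12
N_2 = 3 + 12^2 = 147
So |H| = 147.
For each predicate symbol, the number of ground atoms is |H| raised to its arity; summing:
  Parent: 147^2 = 21609
Total ground atoms: 21609.

21609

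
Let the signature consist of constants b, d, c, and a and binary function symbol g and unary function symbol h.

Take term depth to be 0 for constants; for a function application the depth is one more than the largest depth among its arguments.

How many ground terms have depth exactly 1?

If N_k denotes the number of depth-≤k ground terms, the 4 constants give N_0 = 4, and each function symbol of arity r contributes N_{k-1}^r new terms at level k: N_k = 4 + N_{k-1}^2 + N_{k-1}.
N_0 = 4
N_1 = 4 + 4^2 + 4 = 24
Terms of depth exactly 1: N_1 − N_0 = 24 − 4 = 20.

20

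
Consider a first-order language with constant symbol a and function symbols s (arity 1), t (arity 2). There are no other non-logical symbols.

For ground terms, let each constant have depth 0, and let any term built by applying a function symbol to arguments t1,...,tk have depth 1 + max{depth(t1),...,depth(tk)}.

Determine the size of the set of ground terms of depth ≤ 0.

Let N_k = |{terms of depth ≤ k}|. Then N_0 = 1 and N_k = 1 + N_{k-1} + N_{k-1}^2 for k ≥ 1 (one summand per function symbol, arity giving the exponent).
N_0 = 1

1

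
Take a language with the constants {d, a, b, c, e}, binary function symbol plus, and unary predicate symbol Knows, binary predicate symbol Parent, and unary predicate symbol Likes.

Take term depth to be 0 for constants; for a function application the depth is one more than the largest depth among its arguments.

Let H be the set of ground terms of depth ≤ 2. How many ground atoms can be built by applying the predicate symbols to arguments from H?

820835

First count ground terms of depth ≤ 2.
Write N_k for the number of ground terms of depth ≤ k. A term of depth ≤ k is either a constant or a function symbol applied to arguments of depth ≤ k−1, so N_k = 5 + N_{k-1}^2.
N_0 = 5
N_1 = 5 + 5^2 = 30
N_2 = 5 + 30^2 = 905
So |H| = 905.
Ground atoms are formed by filling each argument slot of a predicate with a term from H, so an r-ary predicate gives |H|^r atoms:
  Knows: 905;  Parent: 905^2 = 819025;  Likes: 905
Total ground atoms: 905 + 819025 + 905 = 820835.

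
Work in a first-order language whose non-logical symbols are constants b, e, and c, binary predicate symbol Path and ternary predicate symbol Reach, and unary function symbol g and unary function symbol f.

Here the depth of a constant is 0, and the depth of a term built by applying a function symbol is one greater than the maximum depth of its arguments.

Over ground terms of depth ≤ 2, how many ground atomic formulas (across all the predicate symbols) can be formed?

9702

First count ground terms of depth ≤ 2.
Count level by level. With function symbols g/1, f/1, the terms of depth ≤ k are the 3 constants together with each function applied to depth-≤(k−1) tuples, so N_k = 3 + N_{k-1} + N_{k-1}.
N_0 = 3
N_1 = 3 + 3 + 3 = 9
N_2 = 3 + 9 + 9 = 21
So |H| = 21.
A ground atom is a predicate applied to a tuple of terms from H, so the count is the sum over predicates of |H|^arity:
  Path: 21^2 = 441;  Reach: 21^3 = 9261
Total ground atoms: 441 + 9261 = 9702.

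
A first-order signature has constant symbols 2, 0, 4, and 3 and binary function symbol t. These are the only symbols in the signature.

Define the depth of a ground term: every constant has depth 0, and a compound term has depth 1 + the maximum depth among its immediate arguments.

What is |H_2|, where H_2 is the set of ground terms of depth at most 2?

Let N_k count ground terms of depth at most k. Each non-constant term of depth ≤ k is some function symbol applied to depth-≤(k−1) arguments, giving N_k = 4 + N_{k-1}^2.
N_0 = 4
N_1 = 4 + 4^2 = 20
N_2 = 4 + 20^2 = 404

404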